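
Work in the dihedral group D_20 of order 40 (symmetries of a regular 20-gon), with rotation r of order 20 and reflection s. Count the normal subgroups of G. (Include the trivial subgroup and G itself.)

9

G has 48 subgroups. Checking conjugation-invariance by order — order 1: 1/1 normal; order 2: 1/21 normal; order 4: 1/11 normal; order 5: 1/1 normal; order 8: 0/5 normal; order 10: 1/5 normal; order 20: 3/3 normal; order 40: 1/1 normal.
Total normal subgroups: 9.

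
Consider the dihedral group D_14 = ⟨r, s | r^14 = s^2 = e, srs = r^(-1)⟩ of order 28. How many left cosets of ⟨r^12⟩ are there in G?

4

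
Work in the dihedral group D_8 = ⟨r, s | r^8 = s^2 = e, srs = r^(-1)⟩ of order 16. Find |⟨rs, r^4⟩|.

|⟨rs⟩| = 2 and |⟨r^4⟩| = 2, so |H| is a multiple of lcm(2, 2) = 2 and divides |G| = 16.
Closing under the operation: H = {e, r^4, rs, r^5s}, so |H| = 4.

4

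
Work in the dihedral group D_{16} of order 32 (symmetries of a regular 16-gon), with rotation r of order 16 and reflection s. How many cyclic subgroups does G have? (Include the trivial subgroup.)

A cyclic subgroup of order d is generated by each of its φ(d) elements of order d, so the cyclic subgroups of order d number (#elements of order d)/φ(d).
Cyclic subgroups by order — order 1: 1; order 2: 17; order 4: 1; order 8: 1; order 16: 1.
Total: 21.

21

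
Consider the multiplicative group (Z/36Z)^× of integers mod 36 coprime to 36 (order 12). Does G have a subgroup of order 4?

Yes

4 | 12. A subgroup of order 4 is {1, 17, 19, 35}.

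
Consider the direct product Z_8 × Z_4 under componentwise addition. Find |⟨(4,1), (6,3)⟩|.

|⟨(4,1)⟩| = 4 and |⟨(6,3)⟩| = 4, so |H| is a multiple of lcm(4, 4) = 4 and divides |G| = 32.
Closing under the operation: H = {(0,0), (0,1), (0,2), (0,3), (2,0), (2,1), (2,2), (2,3), (4,0), (4,1), (4,2), (4,3), (6,0), (6,1), (6,2), (6,3)}, so |H| = 16.

16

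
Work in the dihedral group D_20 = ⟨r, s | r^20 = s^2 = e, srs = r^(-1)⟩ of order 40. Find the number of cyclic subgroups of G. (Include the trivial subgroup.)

Each element a generates a cyclic subgroup ⟨a⟩; distinct elements may generate the same one (a cyclic group of order d has φ(d) generators).
Cyclic subgroups by order — order 1: 1; order 2: 21; order 4: 1; order 5: 1; order 10: 1; order 20: 1.
Total: 26.

26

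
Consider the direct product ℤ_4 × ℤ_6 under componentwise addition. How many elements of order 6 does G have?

6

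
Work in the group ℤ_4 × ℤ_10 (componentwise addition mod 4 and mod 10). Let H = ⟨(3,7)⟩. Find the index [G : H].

|⟨(3,7)⟩| = 20 and |G| = 40.
By Lagrange, [G : H] = |G|/|H| = 40/20 = 2.

2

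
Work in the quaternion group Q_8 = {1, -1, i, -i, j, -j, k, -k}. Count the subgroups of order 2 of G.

|G| = 8 and 2 | 8, so subgroups of order 2 are possible by Lagrange.
The subgroups of order 2 are: {1, -1}.
So G has 1 subgroup of order 2.

1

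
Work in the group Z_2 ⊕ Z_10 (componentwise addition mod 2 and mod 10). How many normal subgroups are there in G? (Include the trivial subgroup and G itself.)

G is abelian, so every subgroup is normal.
G has 10 subgroups in total, hence 10 normal subgroups.

10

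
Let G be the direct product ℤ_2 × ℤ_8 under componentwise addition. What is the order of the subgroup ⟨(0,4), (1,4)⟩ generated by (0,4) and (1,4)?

4

|⟨(0,4)⟩| = 2 and |⟨(1,4)⟩| = 2, so |H| is a multiple of lcm(2, 2) = 2 and divides |G| = 16.
Closing under the operation: H = {(0,0), (0,4), (1,0), (1,4)}, so |H| = 4.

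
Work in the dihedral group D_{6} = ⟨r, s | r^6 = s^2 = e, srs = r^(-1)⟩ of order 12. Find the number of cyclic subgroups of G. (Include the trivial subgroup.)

10

Each element a generates a cyclic subgroup ⟨a⟩; distinct elements may generate the same one (a cyclic group of order d has φ(d) generators).
Cyclic subgroups by order — order 1: 1; order 2: 7; order 3: 1; order 6: 1.
Total: 10.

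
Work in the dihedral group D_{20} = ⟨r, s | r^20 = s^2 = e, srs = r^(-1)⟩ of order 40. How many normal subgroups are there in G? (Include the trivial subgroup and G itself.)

G has 48 subgroups. Checking conjugation-invariance by order — order 1: 1/1 normal; order 2: 1/21 normal; order 4: 1/11 normal; order 5: 1/1 normal; order 8: 0/5 normal; order 10: 1/5 normal; order 20: 3/3 normal; order 40: 1/1 normal.
Total normal subgroups: 9.

9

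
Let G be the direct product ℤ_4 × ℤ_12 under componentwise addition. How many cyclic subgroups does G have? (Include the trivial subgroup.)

Each element a generates a cyclic subgroup ⟨a⟩; distinct elements may generate the same one (a cyclic group of order d has φ(d) generators).
Cyclic subgroups by order — order 1: 1; order 2: 3; order 3: 1; order 4: 6; order 6: 3; order 12: 6.
Total: 20.

20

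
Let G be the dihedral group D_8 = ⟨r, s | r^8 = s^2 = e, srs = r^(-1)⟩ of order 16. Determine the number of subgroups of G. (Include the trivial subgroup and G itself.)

19

|G| = 16, so by Lagrange every subgroup order divides 16. Divisors: 1, 2, 4, 8, 16.
Subgroups by order — order 1: 1; order 2: 9; order 4: 5; order 8: 3; order 16: 1.
Total: 1 + 9 + 5 + 3 + 1 = 19.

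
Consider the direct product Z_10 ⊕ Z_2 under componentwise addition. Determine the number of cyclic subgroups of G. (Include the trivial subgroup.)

A cyclic subgroup of order d is generated by each of its φ(d) elements of order d, so the cyclic subgroups of order d number (#elements of order d)/φ(d).
Cyclic subgroups by order — order 1: 1; order 2: 3; order 5: 1; order 10: 3.
Total: 8.

8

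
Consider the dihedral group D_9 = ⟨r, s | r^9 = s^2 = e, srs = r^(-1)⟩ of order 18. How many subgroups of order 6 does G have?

3

|G| = 18 and 6 | 18, so subgroups of order 6 are possible by Lagrange.
The subgroups of order 6 are: {e, r^3, r^6, r^2s, r^5s, r^8s}; {e, r^3, r^6, s, r^3s, r^6s}; {e, r^3, r^6, rs, r^4s, r^7s}.
So G has 3 subgroups of order 6.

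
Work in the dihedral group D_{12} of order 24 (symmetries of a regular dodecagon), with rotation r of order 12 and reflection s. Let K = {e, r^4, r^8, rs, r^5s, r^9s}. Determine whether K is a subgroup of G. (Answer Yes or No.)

|K| = 6 divides |G| = 24, consistent with Lagrange.
K contains the identity, every element's inverse is in K, and K is closed under ·: it is a subgroup.

Yes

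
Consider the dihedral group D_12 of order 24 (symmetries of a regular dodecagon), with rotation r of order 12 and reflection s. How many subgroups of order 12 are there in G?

3

|G| = 24 and 12 | 24, so subgroups of order 12 are possible by Lagrange.
The subgroups of order 12 are: {e, r, r^2, r^3, r^4, r^5, r^6, r^7, r^8, r^9, r^10, r^11}; {e, r^2, r^4, r^6, r^8, r^10, s, r^2s, r^4s, r^6s, r^8s, r^10s}; {e, r^2, r^4, r^6, r^8, r^10, rs, r^3s, r^5s, r^7s, r^9s, r^11s}.
So G has 3 subgroups of order 12.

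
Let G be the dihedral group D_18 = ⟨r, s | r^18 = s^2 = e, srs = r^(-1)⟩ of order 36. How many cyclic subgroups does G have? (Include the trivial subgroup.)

Group the elements of G by the cyclic subgroup they generate; each cyclic subgroup of order d accounts for φ(d) elements.
Cyclic subgroups by order — order 1: 1; order 2: 19; order 3: 1; order 6: 1; order 9: 1; order 18: 1.
Total: 24.

24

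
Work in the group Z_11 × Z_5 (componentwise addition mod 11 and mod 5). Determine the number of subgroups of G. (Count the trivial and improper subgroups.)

4

|G| = 55, so by Lagrange every subgroup order divides 55. Divisors: 1, 5, 11, 55.
Subgroups by order — order 1: 1; order 5: 1; order 11: 1; order 55: 1.
Total: 1 + 1 + 1 + 1 = 4.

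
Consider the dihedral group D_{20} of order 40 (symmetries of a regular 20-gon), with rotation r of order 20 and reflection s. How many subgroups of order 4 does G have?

11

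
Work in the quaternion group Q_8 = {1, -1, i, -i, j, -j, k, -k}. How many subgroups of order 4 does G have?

3

|G| = 8 and 4 | 8, so subgroups of order 4 are possible by Lagrange.
The subgroups of order 4 are: {1, -1, i, -i}; {1, -1, j, -j}; {1, -1, k, -k}.
So G has 3 subgroups of order 4.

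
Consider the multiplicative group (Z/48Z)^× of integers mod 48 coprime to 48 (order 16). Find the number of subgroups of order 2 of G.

|G| = 16 and 2 | 16, so subgroups of order 2 are possible by Lagrange.
The subgroups of order 2 are: {1, 17}; {1, 23}; {1, 25}; {1, 31}; … (7 in all).
So G has 7 subgroups of order 2.

7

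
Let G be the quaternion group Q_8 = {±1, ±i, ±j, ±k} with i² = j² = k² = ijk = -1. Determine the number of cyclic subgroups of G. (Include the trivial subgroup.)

5

A cyclic subgroup of order d is generated by each of its φ(d) elements of order d, so the cyclic subgroups of order d number (#elements of order d)/φ(d).
Cyclic subgroups by order — order 1: 1; order 2: 1; order 4: 3.
Total: 5.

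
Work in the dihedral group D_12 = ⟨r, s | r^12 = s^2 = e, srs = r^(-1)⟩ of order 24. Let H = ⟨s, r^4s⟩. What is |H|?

|⟨s⟩| = 2 and |⟨r^4s⟩| = 2, so |H| is a multiple of lcm(2, 2) = 2 and divides |G| = 24.
Closing under the operation: H = {e, r^4, r^8, s, r^4s, r^8s}, so |H| = 6.

6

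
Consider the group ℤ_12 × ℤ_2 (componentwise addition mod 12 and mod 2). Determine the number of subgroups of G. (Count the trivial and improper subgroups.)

16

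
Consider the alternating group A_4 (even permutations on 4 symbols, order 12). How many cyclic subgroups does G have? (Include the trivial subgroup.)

Each element a generates a cyclic subgroup ⟨a⟩; distinct elements may generate the same one (a cyclic group of order d has φ(d) generators).
Cyclic subgroups by order — order 1: 1; order 2: 3; order 3: 4.
Total: 8.

8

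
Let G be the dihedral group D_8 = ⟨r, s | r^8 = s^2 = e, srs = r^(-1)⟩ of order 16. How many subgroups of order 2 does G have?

9

|G| = 16 and 2 | 16, so subgroups of order 2 are possible by Lagrange.
The subgroups of order 2 are: {e, r^2s}; {e, r^3s}; {e, r^4}; {e, r^4s}; … (9 in all).
So G has 9 subgroups of order 2.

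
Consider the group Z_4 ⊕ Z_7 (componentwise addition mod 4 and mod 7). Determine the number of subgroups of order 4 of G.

1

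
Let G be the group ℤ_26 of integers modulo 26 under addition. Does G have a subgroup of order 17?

No

17 does not divide |G| = 26, so by Lagrange no subgroup of order 17 exists.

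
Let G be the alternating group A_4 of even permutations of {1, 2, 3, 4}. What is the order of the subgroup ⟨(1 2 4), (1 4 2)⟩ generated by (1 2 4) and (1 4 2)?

3

|⟨(1 2 4)⟩| = 3 and |⟨(1 4 2)⟩| = 3, so |H| is a multiple of lcm(3, 3) = 3 and divides |G| = 12.
Closing under the operation: H = {e, (1 2 4), (1 4 2)}, so |H| = 3.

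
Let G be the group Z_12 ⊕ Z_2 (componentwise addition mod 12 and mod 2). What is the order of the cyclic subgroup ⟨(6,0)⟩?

2

The order of (6,0) in Z_12 × Z_2 is lcm(ord(6) in Z_12, ord(0) in Z_2).
ord(6) = 2 and ord(0) = 1, so |⟨(6,0)⟩| = lcm(2, 1) = 2.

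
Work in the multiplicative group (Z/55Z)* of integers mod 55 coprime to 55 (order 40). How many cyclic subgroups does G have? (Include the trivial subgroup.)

12

Each element a generates a cyclic subgroup ⟨a⟩; distinct elements may generate the same one (a cyclic group of order d has φ(d) generators).
Cyclic subgroups by order — order 1: 1; order 2: 3; order 4: 2; order 5: 1; order 10: 3; order 20: 2.
Total: 12.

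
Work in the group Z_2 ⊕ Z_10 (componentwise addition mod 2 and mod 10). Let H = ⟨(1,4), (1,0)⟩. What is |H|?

|⟨(1,4)⟩| = 10 and |⟨(1,0)⟩| = 2, so |H| is a multiple of lcm(10, 2) = 10 and divides |G| = 20.
Closing under the operation: H = {(0,0), (0,2), (0,4), (0,6), (0,8), (1,0), (1,2), (1,4), (1,6), (1,8)}, so |H| = 10.

10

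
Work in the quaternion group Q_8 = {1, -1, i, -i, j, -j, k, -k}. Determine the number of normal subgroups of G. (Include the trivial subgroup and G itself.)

6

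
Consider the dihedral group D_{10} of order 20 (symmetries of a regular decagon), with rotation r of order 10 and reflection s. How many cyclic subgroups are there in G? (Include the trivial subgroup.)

14

Group the elements of G by the cyclic subgroup they generate; each cyclic subgroup of order d accounts for φ(d) elements.
Cyclic subgroups by order — order 1: 1; order 2: 11; order 5: 1; order 10: 1.
Total: 14.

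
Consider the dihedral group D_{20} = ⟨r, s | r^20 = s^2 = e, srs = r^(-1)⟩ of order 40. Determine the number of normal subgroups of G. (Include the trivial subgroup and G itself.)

9

G has 48 subgroups. Checking conjugation-invariance by order — order 1: 1/1 normal; order 2: 1/21 normal; order 4: 1/11 normal; order 5: 1/1 normal; order 8: 0/5 normal; order 10: 1/5 normal; order 20: 3/3 normal; order 40: 1/1 normal.
Total normal subgroups: 9.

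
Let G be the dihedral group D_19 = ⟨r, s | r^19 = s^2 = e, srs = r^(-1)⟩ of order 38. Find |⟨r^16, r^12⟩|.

19

|⟨r^16⟩| = 19 and |⟨r^12⟩| = 19, so |H| is a multiple of lcm(19, 19) = 19 and divides |G| = 38.
Closing under the operation: H = {e, r, r^2, r^3, r^4, r^5, r^6, r^7, r^8, r^9, r^10, r^11, r^12, r^13, r^14, r^15, r^16, r^17, r^18}, so |H| = 19.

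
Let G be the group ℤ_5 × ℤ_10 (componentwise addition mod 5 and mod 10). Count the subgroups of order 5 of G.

6

|G| = 50 and 5 | 50, so subgroups of order 5 are possible by Lagrange.
The subgroups of order 5 are: {(0,0), (0,2), (0,4), (0,6), (0,8)}; {(0,0), (1,0), (2,0), (3,0), (4,0)}; {(0,0), (1,2), (2,4), (3,6), (4,8)}; {(0,0), (1,4), (2,8), (3,2), (4,6)}; … (6 in all).
So G has 6 subgroups of order 5.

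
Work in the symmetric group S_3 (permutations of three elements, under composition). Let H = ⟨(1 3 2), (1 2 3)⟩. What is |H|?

3

|⟨(1 3 2)⟩| = 3 and |⟨(1 2 3)⟩| = 3, so |H| is a multiple of lcm(3, 3) = 3 and divides |G| = 6.
Closing under the operation: H = {e, (1 2 3), (1 3 2)}, so |H| = 3.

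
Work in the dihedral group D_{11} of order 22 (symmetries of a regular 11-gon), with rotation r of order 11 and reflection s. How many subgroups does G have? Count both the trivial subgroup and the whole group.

|G| = 22, so by Lagrange every subgroup order divides 22. Divisors: 1, 2, 11, 22.
Subgroups by order — order 1: 1; order 2: 11; order 11: 1; order 22: 1.
Total: 1 + 11 + 1 + 1 = 14.

14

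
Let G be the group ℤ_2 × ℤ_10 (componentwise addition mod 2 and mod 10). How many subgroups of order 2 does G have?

|G| = 20 and 2 | 20, so subgroups of order 2 are possible by Lagrange.
The subgroups of order 2 are: {(0,0), (0,5)}; {(0,0), (1,0)}; {(0,0), (1,5)}.
So G has 3 subgroups of order 2.

3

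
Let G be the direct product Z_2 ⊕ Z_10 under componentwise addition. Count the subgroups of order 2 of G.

3

|G| = 20 and 2 | 20, so subgroups of order 2 are possible by Lagrange.
The subgroups of order 2 are: {(0,0), (0,5)}; {(0,0), (1,0)}; {(0,0), (1,5)}.
So G has 3 subgroups of order 2.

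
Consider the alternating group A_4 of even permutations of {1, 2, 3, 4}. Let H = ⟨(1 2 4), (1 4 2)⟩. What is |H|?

3

|⟨(1 2 4)⟩| = 3 and |⟨(1 4 2)⟩| = 3, so |H| is a multiple of lcm(3, 3) = 3 and divides |G| = 12.
Closing under the operation: H = {e, (1 2 4), (1 4 2)}, so |H| = 3.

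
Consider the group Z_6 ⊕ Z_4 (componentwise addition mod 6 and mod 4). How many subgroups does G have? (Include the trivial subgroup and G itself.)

|G| = 24, so by Lagrange every subgroup order divides 24. Divisors: 1, 2, 3, 4, 6, 8, 12, 24.
Subgroups by order — order 1: 1; order 2: 3; order 3: 1; order 4: 3; order 6: 3; order 8: 1; order 12: 3; order 24: 1.
Total: 1 + 3 + 1 + 3 + 3 + 1 + 3 + 1 = 16.

16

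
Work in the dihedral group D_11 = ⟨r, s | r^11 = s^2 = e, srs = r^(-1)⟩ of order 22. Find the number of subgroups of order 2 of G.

11

|G| = 22 and 2 | 22, so subgroups of order 2 are possible by Lagrange.
The subgroups of order 2 are: {e, r^10s}; {e, r^2s}; {e, r^3s}; {e, r^4s}; … (11 in all).
So G has 11 subgroups of order 2.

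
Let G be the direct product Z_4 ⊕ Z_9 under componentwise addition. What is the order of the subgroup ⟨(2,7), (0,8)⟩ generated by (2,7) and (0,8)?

|⟨(2,7)⟩| = 18 and |⟨(0,8)⟩| = 9, so |H| is a multiple of lcm(18, 9) = 18 and divides |G| = 36.
Closing under the operation: H = {(0,0), (0,1), (0,2), (0,3), (0,4), (0,5), (0,6), (0,7), (0,8), (2,0), (2,1), (2,2), (2,3), (2,4), (2,5), (2,6), (2,7), (2,8)}, so |H| = 18.

18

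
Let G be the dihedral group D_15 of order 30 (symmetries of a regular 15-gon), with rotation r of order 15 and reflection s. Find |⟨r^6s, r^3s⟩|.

|⟨r^6s⟩| = 2 and |⟨r^3s⟩| = 2, so |H| is a multiple of lcm(2, 2) = 2 and divides |G| = 30.
Closing under the operation: H = {e, r^3, r^6, r^9, r^12, s, r^3s, r^6s, r^9s, r^12s}, so |H| = 10.

10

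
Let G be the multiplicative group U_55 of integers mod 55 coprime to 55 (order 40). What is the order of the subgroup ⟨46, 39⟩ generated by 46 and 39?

20

|⟨46⟩| = 10 and |⟨39⟩| = 10, so |H| is a multiple of lcm(10, 10) = 10 and divides |G| = 40.
Closing under the operation: H = {1, 4, 6, 9, 14, 16, 19, 21, 24, 26, 29, 31, 34, 36, 39, 41, 46, 49, 51, 54}, so |H| = 20.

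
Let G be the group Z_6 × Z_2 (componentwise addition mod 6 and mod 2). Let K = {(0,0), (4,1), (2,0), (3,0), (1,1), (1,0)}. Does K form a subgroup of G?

(4,1) ∈ K but its inverse (2,1) ∉ K, so K is not a subgroup.

No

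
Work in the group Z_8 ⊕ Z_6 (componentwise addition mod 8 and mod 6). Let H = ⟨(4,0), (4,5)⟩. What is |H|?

|⟨(4,0)⟩| = 2 and |⟨(4,5)⟩| = 6, so |H| is a multiple of lcm(2, 6) = 6 and divides |G| = 48.
Closing under the operation: H = {(0,0), (0,1), (0,2), (0,3), (0,4), (0,5), (4,0), (4,1), (4,2), (4,3), (4,4), (4,5)}, so |H| = 12.

12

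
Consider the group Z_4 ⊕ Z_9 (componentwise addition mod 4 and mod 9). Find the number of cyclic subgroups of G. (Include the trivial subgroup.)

Group the elements of G by the cyclic subgroup they generate; each cyclic subgroup of order d accounts for φ(d) elements.
Cyclic subgroups by order — order 1: 1; order 2: 1; order 3: 1; order 4: 1; order 6: 1; order 9: 1; order 12: 1; order 18: 1; order 36: 1.
Total: 9.

9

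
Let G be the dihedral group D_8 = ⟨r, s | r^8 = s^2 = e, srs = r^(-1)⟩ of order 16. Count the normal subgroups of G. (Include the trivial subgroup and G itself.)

7

G has 19 subgroups. Checking conjugation-invariance by order — order 1: 1/1 normal; order 2: 1/9 normal; order 4: 1/5 normal; order 8: 3/3 normal; order 16: 1/1 normal.
Total normal subgroups: 7.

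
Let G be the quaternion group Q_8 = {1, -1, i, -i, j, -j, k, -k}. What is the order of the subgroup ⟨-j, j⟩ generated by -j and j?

4

|⟨-j⟩| = 4 and |⟨j⟩| = 4, so |H| is a multiple of lcm(4, 4) = 4 and divides |G| = 8.
Closing under the operation: H = {1, -1, j, -j}, so |H| = 4.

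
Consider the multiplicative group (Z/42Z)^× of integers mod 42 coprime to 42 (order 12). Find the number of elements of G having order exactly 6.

The elements of order 6 are: 5, 11, 17, 19, 23, 31.
That's 6.

6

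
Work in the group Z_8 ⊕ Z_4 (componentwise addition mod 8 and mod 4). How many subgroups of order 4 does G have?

7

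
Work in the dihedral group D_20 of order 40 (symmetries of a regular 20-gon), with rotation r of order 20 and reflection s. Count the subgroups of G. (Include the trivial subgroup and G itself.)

48

|G| = 40, so by Lagrange every subgroup order divides 40. Divisors: 1, 2, 4, 5, 8, 10, 20, 40.
Subgroups by order — order 1: 1; order 2: 21; order 4: 11; order 5: 1; order 8: 5; order 10: 5; order 20: 3; order 40: 1.
Total: 1 + 21 + 11 + 1 + 5 + 5 + 3 + 1 = 48.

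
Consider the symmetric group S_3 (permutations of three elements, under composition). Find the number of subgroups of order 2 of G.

|G| = 6 and 2 | 6, so subgroups of order 2 are possible by Lagrange.
The subgroups of order 2 are: {e, (1 2)}; {e, (1 3)}; {e, (2 3)}.
So G has 3 subgroups of order 2.

3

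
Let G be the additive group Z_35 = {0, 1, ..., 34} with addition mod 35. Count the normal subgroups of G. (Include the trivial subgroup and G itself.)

4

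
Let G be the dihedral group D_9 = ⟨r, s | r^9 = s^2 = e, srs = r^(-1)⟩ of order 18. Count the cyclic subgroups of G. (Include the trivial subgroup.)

A cyclic subgroup of order d is generated by each of its φ(d) elements of order d, so the cyclic subgroups of order d number (#elements of order d)/φ(d).
Cyclic subgroups by order — order 1: 1; order 2: 9; order 3: 1; order 9: 1.
Total: 12.

12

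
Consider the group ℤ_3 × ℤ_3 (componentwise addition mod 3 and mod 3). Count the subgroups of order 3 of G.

4

|G| = 9 and 3 | 9, so subgroups of order 3 are possible by Lagrange.
The subgroups of order 3 are: {(0,0), (0,1), (0,2)}; {(0,0), (1,0), (2,0)}; {(0,0), (1,1), (2,2)}; {(0,0), (1,2), (2,1)}.
So G has 4 subgroups of order 3.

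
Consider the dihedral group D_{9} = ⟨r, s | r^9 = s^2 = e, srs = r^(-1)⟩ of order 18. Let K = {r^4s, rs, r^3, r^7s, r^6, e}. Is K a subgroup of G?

|K| = 6 divides |G| = 18, consistent with Lagrange.
K contains the identity, every element's inverse is in K, and K is closed under ·: it is a subgroup.

Yes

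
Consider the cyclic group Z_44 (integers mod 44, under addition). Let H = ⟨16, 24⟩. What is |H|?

11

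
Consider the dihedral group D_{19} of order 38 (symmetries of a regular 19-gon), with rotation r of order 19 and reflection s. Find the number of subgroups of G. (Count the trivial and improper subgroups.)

22

|G| = 38, so by Lagrange every subgroup order divides 38. Divisors: 1, 2, 19, 38.
Subgroups by order — order 1: 1; order 2: 19; order 19: 1; order 38: 1.
Total: 1 + 19 + 1 + 1 = 22.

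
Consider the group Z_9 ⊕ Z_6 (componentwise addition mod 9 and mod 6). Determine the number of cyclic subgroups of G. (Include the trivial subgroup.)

A cyclic subgroup of order d is generated by each of its φ(d) elements of order d, so the cyclic subgroups of order d number (#elements of order d)/φ(d).
Cyclic subgroups by order — order 1: 1; order 2: 1; order 3: 4; order 6: 4; order 9: 3; order 18: 3.
Total: 16.

16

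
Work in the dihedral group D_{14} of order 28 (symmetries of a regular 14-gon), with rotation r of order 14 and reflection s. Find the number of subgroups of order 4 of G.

|G| = 28 and 4 | 28, so subgroups of order 4 are possible by Lagrange.
The subgroups of order 4 are: {e, r^7, r^3s, r^10s}; {e, r^7, r^4s, r^11s}; {e, r^7, r^5s, r^12s}; {e, r^7, r^6s, r^13s}; … (7 in all).
So G has 7 subgroups of order 4.

7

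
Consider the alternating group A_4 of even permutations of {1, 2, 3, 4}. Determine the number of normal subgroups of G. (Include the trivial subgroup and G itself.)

G has 10 subgroups. Checking conjugation-invariance by order — order 1: 1/1 normal; order 2: 0/3 normal; order 3: 0/4 normal; order 4: 1/1 normal; order 12: 1/1 normal.
Total normal subgroups: 3.

3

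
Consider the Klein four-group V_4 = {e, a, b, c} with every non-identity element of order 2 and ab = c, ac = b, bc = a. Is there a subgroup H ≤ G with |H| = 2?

2 | 4. A subgroup of order 2 is {e, a}.

Yes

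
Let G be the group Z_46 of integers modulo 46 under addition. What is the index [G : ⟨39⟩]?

1

|⟨39⟩| = 46 and |G| = 46.
By Lagrange, [G : H] = |G|/|H| = 46/46 = 1.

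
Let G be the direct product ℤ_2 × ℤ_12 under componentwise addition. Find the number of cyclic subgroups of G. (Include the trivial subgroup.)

A cyclic subgroup of order d is generated by each of its φ(d) elements of order d, so the cyclic subgroups of order d number (#elements of order d)/φ(d).
Cyclic subgroups by order — order 1: 1; order 2: 3; order 3: 1; order 4: 2; order 6: 3; order 12: 2.
Total: 12.

12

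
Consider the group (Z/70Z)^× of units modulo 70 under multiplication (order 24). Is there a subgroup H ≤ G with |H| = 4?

4 | 24. A subgroup of order 4 is {1, 13, 27, 29}.

Yes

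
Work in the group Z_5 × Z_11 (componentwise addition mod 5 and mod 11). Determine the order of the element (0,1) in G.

11

The order of (0,1) in Z_5 × Z_11 is lcm(ord(0) in Z_5, ord(1) in Z_11).
ord(0) = 1 and ord(1) = 11, so |⟨(0,1)⟩| = lcm(1, 11) = 11.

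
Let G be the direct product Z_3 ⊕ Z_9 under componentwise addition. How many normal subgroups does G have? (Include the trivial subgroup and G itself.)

G is abelian, so every subgroup is normal.
G has 10 subgroups in total, hence 10 normal subgroups.

10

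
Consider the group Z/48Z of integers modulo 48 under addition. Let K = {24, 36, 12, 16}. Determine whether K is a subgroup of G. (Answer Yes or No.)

The identity 0 ∉ K, so K is not a subgroup.

No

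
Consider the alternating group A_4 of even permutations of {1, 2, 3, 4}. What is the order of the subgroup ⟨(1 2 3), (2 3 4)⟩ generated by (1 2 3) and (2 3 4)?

|⟨(1 2 3)⟩| = 3 and |⟨(2 3 4)⟩| = 3, so |H| is a multiple of lcm(3, 3) = 3 and divides |G| = 12.
Closing {(1 2 3), (2 3 4)} under the group operation gives all of G, so |H| = 12.

12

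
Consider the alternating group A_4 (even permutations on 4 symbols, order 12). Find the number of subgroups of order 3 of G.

4

|G| = 12 and 3 | 12, so subgroups of order 3 are possible by Lagrange.
The subgroups of order 3 are: {e, (1 2 3), (1 3 2)}; {e, (1 2 4), (1 4 2)}; {e, (1 3 4), (1 4 3)}; {e, (2 3 4), (2 4 3)}.
So G has 4 subgroups of order 3.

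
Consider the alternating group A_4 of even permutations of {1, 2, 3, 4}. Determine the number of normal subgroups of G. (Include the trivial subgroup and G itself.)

G has 10 subgroups. Checking conjugation-invariance by order — order 1: 1/1 normal; order 2: 0/3 normal; order 3: 0/4 normal; order 4: 1/1 normal; order 12: 1/1 normal.
Total normal subgroups: 3.

3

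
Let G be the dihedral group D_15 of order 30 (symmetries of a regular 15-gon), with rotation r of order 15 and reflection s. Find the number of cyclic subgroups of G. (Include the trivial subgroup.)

Group the elements of G by the cyclic subgroup they generate; each cyclic subgroup of order d accounts for φ(d) elements.
Cyclic subgroups by order — order 1: 1; order 2: 15; order 3: 1; order 5: 1; order 15: 1.
Total: 19.

19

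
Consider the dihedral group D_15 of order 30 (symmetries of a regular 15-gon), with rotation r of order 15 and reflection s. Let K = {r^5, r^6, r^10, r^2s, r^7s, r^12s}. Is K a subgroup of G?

No

The identity e ∉ K, so K is not a subgroup.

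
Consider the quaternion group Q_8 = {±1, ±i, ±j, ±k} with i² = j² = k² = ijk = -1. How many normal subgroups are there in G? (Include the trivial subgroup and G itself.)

G has 6 subgroups. Checking conjugation-invariance by order — order 1: 1/1 normal; order 2: 1/1 normal; order 4: 3/3 normal; order 8: 1/1 normal.
Total normal subgroups: 6.

6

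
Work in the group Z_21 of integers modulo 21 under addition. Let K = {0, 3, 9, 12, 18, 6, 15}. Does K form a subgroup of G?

Yes

|K| = 7 divides |G| = 21, consistent with Lagrange.
K contains the identity, every element's inverse is in K, and K is closed under +: it is a subgroup.
In fact K = ⟨18⟩.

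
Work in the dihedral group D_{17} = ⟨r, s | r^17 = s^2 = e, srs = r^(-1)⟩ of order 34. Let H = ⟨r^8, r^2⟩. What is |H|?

17

|⟨r^8⟩| = 17 and |⟨r^2⟩| = 17, so |H| is a multiple of lcm(17, 17) = 17 and divides |G| = 34.
Closing under the operation: H = {e, r, r^2, r^3, r^4, r^5, r^6, r^7, r^8, r^9, r^10, r^11, r^12, r^13, r^14, r^15, r^16}, so |H| = 17.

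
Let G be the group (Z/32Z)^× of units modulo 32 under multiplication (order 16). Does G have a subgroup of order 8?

8 | 16. A subgroup of order 8 is {1, 3, 9, 11, 17, 19, 25, 27}.

Yes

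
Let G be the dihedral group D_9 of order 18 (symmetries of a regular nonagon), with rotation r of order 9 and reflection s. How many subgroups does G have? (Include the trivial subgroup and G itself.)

|G| = 18, so by Lagrange every subgroup order divides 18. Divisors: 1, 2, 3, 6, 9, 18.
Subgroups by order — order 1: 1; order 2: 9; order 3: 1; order 6: 3; order 9: 1; order 18: 1.
Total: 1 + 9 + 1 + 3 + 1 + 1 = 16.

16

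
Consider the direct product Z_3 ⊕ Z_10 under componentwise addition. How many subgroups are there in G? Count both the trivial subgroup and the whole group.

|G| = 30, so by Lagrange every subgroup order divides 30. Divisors: 1, 2, 3, 5, 6, 10, 15, 30.
Subgroups by order — order 1: 1; order 2: 1; order 3: 1; order 5: 1; order 6: 1; order 10: 1; order 15: 1; order 30: 1.
Total: 1 + 1 + 1 + 1 + 1 + 1 + 1 + 1 = 8.

8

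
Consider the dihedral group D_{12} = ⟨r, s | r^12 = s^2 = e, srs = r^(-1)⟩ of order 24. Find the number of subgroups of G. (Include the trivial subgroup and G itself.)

34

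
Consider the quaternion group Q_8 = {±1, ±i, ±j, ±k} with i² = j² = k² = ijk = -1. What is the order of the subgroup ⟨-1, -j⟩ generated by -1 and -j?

4

|⟨-1⟩| = 2 and |⟨-j⟩| = 4, so |H| is a multiple of lcm(2, 4) = 4 and divides |G| = 8.
Closing under the operation: H = {1, -1, j, -j}, so |H| = 4.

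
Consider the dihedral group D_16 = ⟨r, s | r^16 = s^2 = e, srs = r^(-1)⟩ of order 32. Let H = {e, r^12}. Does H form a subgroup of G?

r^12 ∈ H but its inverse r^4 ∉ H, so H is not a subgroup.

No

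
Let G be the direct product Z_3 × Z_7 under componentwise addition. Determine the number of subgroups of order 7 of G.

1

|G| = 21 and 7 | 21, so subgroups of order 7 are possible by Lagrange.
The subgroups of order 7 are: {(0,0), (0,1), (0,2), (0,3), (0,4), (0,5), (0,6)}.
So G has 1 subgroup of order 7.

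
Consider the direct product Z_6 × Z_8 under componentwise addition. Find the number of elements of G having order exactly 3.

An element (a,b) has order lcm(ord(a), ord(b)); count pairs with lcm equal to 3.
Enumerating gives 2 such elements.

2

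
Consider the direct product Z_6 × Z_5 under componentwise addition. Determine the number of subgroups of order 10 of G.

1

|G| = 30 and 10 | 30, so subgroups of order 10 are possible by Lagrange.
The subgroups of order 10 are: {(0,0), (0,1), (0,2), (0,3), (0,4), (3,0), (3,1), (3,2), (3,3), (3,4)}.
So G has 1 subgroup of order 10.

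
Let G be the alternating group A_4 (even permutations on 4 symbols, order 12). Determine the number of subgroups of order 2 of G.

3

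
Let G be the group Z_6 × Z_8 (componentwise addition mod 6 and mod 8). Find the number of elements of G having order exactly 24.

An element (a,b) has order lcm(ord(a), ord(b)); count pairs with lcm equal to 24.
Enumerating gives 16 such elements.

16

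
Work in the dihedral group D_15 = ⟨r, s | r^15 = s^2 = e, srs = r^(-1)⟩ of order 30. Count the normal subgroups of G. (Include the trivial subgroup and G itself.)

5

G has 28 subgroups. Checking conjugation-invariance by order — order 1: 1/1 normal; order 2: 0/15 normal; order 3: 1/1 normal; order 5: 1/1 normal; order 6: 0/5 normal; order 10: 0/3 normal; order 15: 1/1 normal; order 30: 1/1 normal.
Total normal subgroups: 5.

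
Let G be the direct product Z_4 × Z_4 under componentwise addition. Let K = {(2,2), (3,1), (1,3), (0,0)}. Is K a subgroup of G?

|K| = 4 divides |G| = 16, consistent with Lagrange.
K contains the identity, every element's inverse is in K, and K is closed under +: it is a subgroup.
In fact K = ⟨(3,1)⟩.

Yes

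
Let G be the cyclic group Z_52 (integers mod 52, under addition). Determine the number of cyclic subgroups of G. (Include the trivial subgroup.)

6

Group the elements of G by the cyclic subgroup they generate; each cyclic subgroup of order d accounts for φ(d) elements.
Cyclic subgroups by order — order 1: 1; order 2: 1; order 4: 1; order 13: 1; order 26: 1; order 52: 1.
Total: 6.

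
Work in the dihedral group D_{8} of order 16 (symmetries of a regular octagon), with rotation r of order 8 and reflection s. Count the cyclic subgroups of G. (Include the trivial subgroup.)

12

Group the elements of G by the cyclic subgroup they generate; each cyclic subgroup of order d accounts for φ(d) elements.
Cyclic subgroups by order — order 1: 1; order 2: 9; order 4: 1; order 8: 1.
Total: 12.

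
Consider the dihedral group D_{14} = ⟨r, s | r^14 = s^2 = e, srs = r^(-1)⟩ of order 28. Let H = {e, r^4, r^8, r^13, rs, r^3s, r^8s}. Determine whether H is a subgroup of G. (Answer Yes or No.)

r^4 ∈ H but its inverse r^10 ∉ H, so H is not a subgroup.

No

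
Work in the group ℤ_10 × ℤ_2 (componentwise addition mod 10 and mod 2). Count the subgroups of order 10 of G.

3

|G| = 20 and 10 | 20, so subgroups of order 10 are possible by Lagrange.
The subgroups of order 10 are: {(0,0), (0,1), (2,0), (2,1), (4,0), (4,1), (6,0), (6,1), (8,0), (8,1)}; {(0,0), (1,0), (2,0), (3,0), (4,0), (5,0), (6,0), (7,0), (8,0), (9,0)}; {(0,0), (1,1), (2,0), (3,1), (4,0), (5,1), (6,0), (7,1), (8,0), (9,1)}.
So G has 3 subgroups of order 10.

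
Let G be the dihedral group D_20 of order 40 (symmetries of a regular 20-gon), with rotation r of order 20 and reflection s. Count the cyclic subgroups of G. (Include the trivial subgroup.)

A cyclic subgroup of order d is generated by each of its φ(d) elements of order d, so the cyclic subgroups of order d number (#elements of order d)/φ(d).
Cyclic subgroups by order — order 1: 1; order 2: 21; order 4: 1; order 5: 1; order 10: 1; order 20: 1.
Total: 26.

26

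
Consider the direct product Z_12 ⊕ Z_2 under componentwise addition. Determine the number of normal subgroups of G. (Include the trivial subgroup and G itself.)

16

G is abelian, so every subgroup is normal.
G has 16 subgroups in total, hence 16 normal subgroups.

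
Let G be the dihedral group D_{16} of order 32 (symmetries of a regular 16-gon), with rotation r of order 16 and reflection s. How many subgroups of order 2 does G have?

|G| = 32 and 2 | 32, so subgroups of order 2 are possible by Lagrange.
The subgroups of order 2 are: {e, r^10s}; {e, r^11s}; {e, r^12s}; {e, r^13s}; … (17 in all).
So G has 17 subgroups of order 2.

17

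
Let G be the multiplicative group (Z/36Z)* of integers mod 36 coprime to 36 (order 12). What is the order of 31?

Compute successive powers of 31 mod 36: 31, 25, 19, 13, 7, 1; 31^6 ≡ 1 (mod 36).
So |⟨31⟩| = 6.

6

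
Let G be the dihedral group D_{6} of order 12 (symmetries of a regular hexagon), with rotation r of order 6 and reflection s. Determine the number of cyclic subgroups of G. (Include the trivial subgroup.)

A cyclic subgroup of order d is generated by each of its φ(d) elements of order d, so the cyclic subgroups of order d number (#elements of order d)/φ(d).
Cyclic subgroups by order — order 1: 1; order 2: 7; order 3: 1; order 6: 1.
Total: 10.

10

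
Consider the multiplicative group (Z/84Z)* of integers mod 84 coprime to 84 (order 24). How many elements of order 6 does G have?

14

Enumerating element orders in G gives 14 elements of order 6.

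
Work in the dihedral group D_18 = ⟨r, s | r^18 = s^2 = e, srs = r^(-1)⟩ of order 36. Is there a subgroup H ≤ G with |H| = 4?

Yes

4 | 36. A subgroup of order 4 is {e, r^9, rs, r^10s}.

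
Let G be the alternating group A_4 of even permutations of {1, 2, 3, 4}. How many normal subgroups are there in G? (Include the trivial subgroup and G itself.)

3

G has 10 subgroups. Checking conjugation-invariance by order — order 1: 1/1 normal; order 2: 0/3 normal; order 3: 0/4 normal; order 4: 1/1 normal; order 12: 1/1 normal.
Total normal subgroups: 3.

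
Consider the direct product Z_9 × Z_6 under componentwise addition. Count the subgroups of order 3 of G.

|G| = 54 and 3 | 54, so subgroups of order 3 are possible by Lagrange.
The subgroups of order 3 are: {(0,0), (0,2), (0,4)}; {(0,0), (3,0), (6,0)}; {(0,0), (3,2), (6,4)}; {(0,0), (3,4), (6,2)}.
So G has 4 subgroups of order 3.

4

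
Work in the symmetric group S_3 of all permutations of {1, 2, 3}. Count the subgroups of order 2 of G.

|G| = 6 and 2 | 6, so subgroups of order 2 are possible by Lagrange.
The subgroups of order 2 are: {e, (1 2)}; {e, (1 3)}; {e, (2 3)}.
So G has 3 subgroups of order 2.

3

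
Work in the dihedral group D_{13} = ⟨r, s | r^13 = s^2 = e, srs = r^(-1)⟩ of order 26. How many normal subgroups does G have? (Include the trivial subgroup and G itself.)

3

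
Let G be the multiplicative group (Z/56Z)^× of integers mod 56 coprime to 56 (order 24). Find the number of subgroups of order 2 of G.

|G| = 24 and 2 | 24, so subgroups of order 2 are possible by Lagrange.
The subgroups of order 2 are: {1, 13}; {1, 15}; {1, 27}; {1, 29}; … (7 in all).
So G has 7 subgroups of order 2.

7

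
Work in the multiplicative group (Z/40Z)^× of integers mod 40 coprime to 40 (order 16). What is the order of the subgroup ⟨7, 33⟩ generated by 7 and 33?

8

|⟨7⟩| = 4 and |⟨33⟩| = 4, so |H| is a multiple of lcm(4, 4) = 4 and divides |G| = 16.
Closing under the operation: H = {1, 7, 9, 17, 23, 31, 33, 39}, so |H| = 8.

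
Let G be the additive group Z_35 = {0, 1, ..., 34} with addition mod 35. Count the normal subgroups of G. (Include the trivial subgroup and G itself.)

4

G is abelian, so every subgroup is normal.
G has 4 subgroups in total, hence 4 normal subgroups.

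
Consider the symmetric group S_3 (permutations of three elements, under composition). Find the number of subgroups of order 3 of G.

|G| = 6 and 3 | 6, so subgroups of order 3 are possible by Lagrange.
The subgroups of order 3 are: {e, (1 2 3), (1 3 2)}.
So G has 1 subgroup of order 3.

1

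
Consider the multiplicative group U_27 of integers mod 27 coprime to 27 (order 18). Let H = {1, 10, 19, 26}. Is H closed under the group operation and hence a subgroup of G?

No

|H| = 4 does not divide |G| = 18, so by Lagrange H is not a subgroup.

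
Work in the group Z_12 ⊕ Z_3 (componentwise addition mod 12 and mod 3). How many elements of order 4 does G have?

An element (a,b) has order lcm(ord(a), ord(b)); count pairs with lcm equal to 4.
Enumerating gives 2 such elements.

2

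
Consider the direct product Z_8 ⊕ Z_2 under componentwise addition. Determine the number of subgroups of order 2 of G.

|G| = 16 and 2 | 16, so subgroups of order 2 are possible by Lagrange.
The subgroups of order 2 are: {(0,0), (0,1)}; {(0,0), (4,0)}; {(0,0), (4,1)}.
So G has 3 subgroups of order 2.

3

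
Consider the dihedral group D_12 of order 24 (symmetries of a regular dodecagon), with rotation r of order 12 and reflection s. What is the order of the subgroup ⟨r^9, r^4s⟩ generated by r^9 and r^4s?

8

|⟨r^9⟩| = 4 and |⟨r^4s⟩| = 2, so |H| is a multiple of lcm(4, 2) = 4 and divides |G| = 24.
Closing under the operation: H = {e, r^3, r^6, r^9, rs, r^4s, r^7s, r^10s}, so |H| = 8.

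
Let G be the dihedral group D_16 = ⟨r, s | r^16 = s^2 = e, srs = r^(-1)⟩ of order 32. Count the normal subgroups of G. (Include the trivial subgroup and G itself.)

G has 36 subgroups. Checking conjugation-invariance by order — order 1: 1/1 normal; order 2: 1/17 normal; order 4: 1/9 normal; order 8: 1/5 normal; order 16: 3/3 normal; order 32: 1/1 normal.
Total normal subgroups: 8.

8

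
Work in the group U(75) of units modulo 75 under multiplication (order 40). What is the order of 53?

20

Compute successive powers of 53 mod 75: 53, 34, 2, 31, 68, 4, 62, 61, …; 53^20 ≡ 1 (mod 75).
So |⟨53⟩| = 20.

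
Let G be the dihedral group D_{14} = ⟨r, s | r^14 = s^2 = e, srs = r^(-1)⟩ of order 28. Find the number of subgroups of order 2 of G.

|G| = 28 and 2 | 28, so subgroups of order 2 are possible by Lagrange.
The subgroups of order 2 are: {e, r^10s}; {e, r^11s}; {e, r^12s}; {e, r^13s}; … (15 in all).
So G has 15 subgroups of order 2.

15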